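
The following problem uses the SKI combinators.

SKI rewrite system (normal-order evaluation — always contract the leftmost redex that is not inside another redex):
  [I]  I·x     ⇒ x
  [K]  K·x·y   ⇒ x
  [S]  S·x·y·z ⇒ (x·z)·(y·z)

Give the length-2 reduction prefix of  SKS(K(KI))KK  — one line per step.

  start: SKS(K(KI))KK
  [1] K(K(KI))(S(K(KI)))KK
  [2] K(KI)KK

Answer: after 2 steps: K(KI)KK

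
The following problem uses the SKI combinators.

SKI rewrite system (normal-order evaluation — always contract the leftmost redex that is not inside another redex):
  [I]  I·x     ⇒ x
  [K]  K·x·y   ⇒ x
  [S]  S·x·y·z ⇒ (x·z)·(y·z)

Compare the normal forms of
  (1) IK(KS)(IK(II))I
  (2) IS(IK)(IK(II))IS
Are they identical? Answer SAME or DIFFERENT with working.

Answer: SAME — A ⇓ S, B ⇓ S

Reduction:
Term A:
  start: IK(KS)(IK(II))I
  →1  K(KS)(IK(II))I
  →2  KSI
  →3  S

Term B:
  start: IS(IK)(IK(II))IS
  →1  S(IK)(IK(II))IS
  →2  IKI(IK(II)I)S
  →3  KI(IK(II)I)S
  →4  IS
  →5  S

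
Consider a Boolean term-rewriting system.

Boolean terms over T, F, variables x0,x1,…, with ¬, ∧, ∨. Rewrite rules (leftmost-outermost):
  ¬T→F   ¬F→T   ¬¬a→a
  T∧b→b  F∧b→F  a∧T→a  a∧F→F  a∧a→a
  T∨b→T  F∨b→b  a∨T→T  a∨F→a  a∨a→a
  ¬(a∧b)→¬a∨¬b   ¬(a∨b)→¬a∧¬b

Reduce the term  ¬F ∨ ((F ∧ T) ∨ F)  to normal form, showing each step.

  start: ¬F ∨ ((F ∧ T) ∨ F)
  step 1: T ∨ ((F ∧ T) ∨ F)
  step 2: T

Answer: normal form = T  (in 2 steps)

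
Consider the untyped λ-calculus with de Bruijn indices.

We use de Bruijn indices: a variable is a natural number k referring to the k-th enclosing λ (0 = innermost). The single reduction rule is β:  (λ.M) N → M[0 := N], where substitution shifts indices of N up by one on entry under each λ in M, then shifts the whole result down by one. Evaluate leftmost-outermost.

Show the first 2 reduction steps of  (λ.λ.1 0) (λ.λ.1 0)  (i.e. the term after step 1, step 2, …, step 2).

Answer: after 2 steps: λ.λ.1 0

Reduction:
  start: (λ.λ.1 0) (λ.λ.1 0)
  step 1: λ.(λ.λ.1 0) 0
  step 2: λ.λ.1 0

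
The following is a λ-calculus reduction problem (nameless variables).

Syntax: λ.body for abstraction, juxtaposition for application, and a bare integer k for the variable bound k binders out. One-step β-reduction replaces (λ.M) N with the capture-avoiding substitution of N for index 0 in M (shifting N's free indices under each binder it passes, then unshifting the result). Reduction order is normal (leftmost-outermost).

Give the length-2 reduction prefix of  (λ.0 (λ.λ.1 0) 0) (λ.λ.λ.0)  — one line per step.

Answer: after 2 steps: (λ.λ.0) (λ.λ.λ.0)

Working:
  start: (λ.0 (λ.λ.1 0) 0) (λ.λ.λ.0)
  step 1: (λ.λ.λ.0) (λ.λ.1 0) (λ.λ.λ.0)
  step 2: (λ.λ.0) (λ.λ.λ.0)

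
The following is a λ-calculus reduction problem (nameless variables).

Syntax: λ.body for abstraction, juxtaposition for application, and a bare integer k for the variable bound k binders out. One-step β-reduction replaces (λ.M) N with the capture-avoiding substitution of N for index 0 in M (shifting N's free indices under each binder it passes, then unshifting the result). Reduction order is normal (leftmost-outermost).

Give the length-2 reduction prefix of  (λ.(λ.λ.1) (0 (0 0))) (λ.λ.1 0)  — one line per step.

Answer: after 2 steps: λ.(λ.λ.1 0) ((λ.λ.1 0) (λ.λ.1 0))

Working:
  start: (λ.(λ.λ.1) (0 (0 0))) (λ.λ.1 0)
  [1] (λ.λ.1) ((λ.λ.1 0) ((λ.λ.1 0) (λ.λ.1 0)))
  [2] λ.(λ.λ.1 0) ((λ.λ.1 0) (λ.λ.1 0))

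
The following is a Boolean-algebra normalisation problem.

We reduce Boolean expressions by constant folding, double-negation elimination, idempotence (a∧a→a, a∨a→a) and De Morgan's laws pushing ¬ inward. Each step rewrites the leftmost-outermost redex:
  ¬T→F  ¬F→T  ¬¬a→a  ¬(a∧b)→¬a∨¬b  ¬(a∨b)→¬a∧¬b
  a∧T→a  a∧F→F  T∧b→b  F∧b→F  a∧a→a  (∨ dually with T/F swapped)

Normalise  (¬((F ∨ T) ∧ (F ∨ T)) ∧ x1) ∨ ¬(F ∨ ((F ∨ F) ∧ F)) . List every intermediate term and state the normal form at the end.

  start: (¬((F ∨ T) ∧ (F ∨ T)) ∧ x1) ∨ ¬(F ∨ ((F ∨ F) ∧ F))
  step 1: ((¬(F ∨ T) ∨ ¬(F ∨ T)) ∧ x1) ∨ ¬(F ∨ ((F ∨ F) ∧ F))
  step 2: (¬(F ∨ T) ∧ x1) ∨ ¬(F ∨ ((F ∨ F) ∧ F))
  step 3: ((¬F ∧ ¬T) ∧ x1) ∨ ¬(F ∨ ((F ∨ F) ∧ F))
  step 4: ((T ∧ ¬T) ∧ x1) ∨ ¬(F ∨ ((F ∨ F) ∧ F))
  step 5: (¬T ∧ x1) ∨ ¬(F ∨ ((F ∨ F) ∧ F))
  step 6: (F ∧ x1) ∨ ¬(F ∨ ((F ∨ F) ∧ F))
  step 7: F ∨ ¬(F ∨ ((F ∨ F) ∧ F))
  step 8: ¬(F ∨ ((F ∨ F) ∧ F))
  step 9: ¬F ∧ ¬((F ∨ F) ∧ F)
  step 10: T ∧ ¬((F ∨ F) ∧ F)
  step 11: ¬((F ∨ F) ∧ F)
  step 12: ¬(F ∨ F) ∨ ¬F
  step 13: (¬F ∧ ¬F) ∨ ¬F
  step 14: ¬F ∨ ¬F
  step 15: ¬F
  step 16: T

Answer: normal form = T  (in 16 steps)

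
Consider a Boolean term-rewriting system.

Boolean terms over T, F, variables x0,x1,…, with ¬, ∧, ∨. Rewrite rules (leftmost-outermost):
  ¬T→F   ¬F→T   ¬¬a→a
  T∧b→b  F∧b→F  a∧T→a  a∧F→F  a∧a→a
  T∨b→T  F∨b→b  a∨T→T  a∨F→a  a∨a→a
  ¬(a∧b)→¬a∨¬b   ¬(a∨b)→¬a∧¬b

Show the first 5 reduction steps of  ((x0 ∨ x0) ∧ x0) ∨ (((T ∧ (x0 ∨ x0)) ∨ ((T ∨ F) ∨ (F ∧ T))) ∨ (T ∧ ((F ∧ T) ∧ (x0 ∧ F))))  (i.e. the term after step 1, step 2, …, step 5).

Answer: after 5 steps: x0 ∨ ((x0 ∨ (T ∨ (F ∧ T))) ∨ (T ∧ ((F ∧ T) ∧ (x0 ∧ F))))

Working:
  start: ((x0 ∨ x0) ∧ x0) ∨ (((T ∧ (x0 ∨ x0)) ∨ ((T ∨ F) ∨ (F ∧ T))) ∨ (T ∧ ((F ∧ T) ∧ (x0 ∧ F))))
  step 1: (x0 ∧ x0) ∨ (((T ∧ (x0 ∨ x0)) ∨ ((T ∨ F) ∨ (F ∧ T))) ∨ (T ∧ ((F ∧ T) ∧ (x0 ∧ F))))
  step 2: x0 ∨ (((T ∧ (x0 ∨ x0)) ∨ ((T ∨ F) ∨ (F ∧ T))) ∨ (T ∧ ((F ∧ T) ∧ (x0 ∧ F))))
  step 3: x0 ∨ (((x0 ∨ x0) ∨ ((T ∨ F) ∨ (F ∧ T))) ∨ (T ∧ ((F ∧ T) ∧ (x0 ∧ F))))
  step 4: x0 ∨ ((x0 ∨ ((T ∨ F) ∨ (F ∧ T))) ∨ (T ∧ ((F ∧ T) ∧ (x0 ∧ F))))
  step 5: x0 ∨ ((x0 ∨ (T ∨ (F ∧ T))) ∨ (T ∧ ((F ∧ T) ∧ (x0 ∧ F))))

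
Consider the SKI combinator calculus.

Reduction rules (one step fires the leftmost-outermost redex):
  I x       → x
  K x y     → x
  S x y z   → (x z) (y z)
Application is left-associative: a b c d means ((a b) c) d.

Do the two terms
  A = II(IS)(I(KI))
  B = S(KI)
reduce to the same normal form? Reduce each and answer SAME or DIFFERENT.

Answer: SAME — A ⇓ S(KI), B ⇓ S(KI)

Reduction:
Term A:
  start: II(IS)(I(KI))
  [1] I(IS)(I(KI))
  [2] IS(I(KI))
  [3] S(I(KI))
  [4] S(KI)

Term B:
  start: S(KI)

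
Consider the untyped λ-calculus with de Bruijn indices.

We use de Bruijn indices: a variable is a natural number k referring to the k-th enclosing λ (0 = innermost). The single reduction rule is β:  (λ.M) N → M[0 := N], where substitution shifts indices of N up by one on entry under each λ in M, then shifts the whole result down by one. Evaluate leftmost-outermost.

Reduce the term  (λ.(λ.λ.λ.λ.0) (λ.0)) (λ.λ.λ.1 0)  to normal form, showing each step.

  start: (λ.(λ.λ.λ.λ.0) (λ.0)) (λ.λ.λ.1 0)
  [1] (λ.λ.λ.λ.0) (λ.0)
  [2] λ.λ.λ.0

Answer: normal form = λ.λ.λ.0  (in 2 steps)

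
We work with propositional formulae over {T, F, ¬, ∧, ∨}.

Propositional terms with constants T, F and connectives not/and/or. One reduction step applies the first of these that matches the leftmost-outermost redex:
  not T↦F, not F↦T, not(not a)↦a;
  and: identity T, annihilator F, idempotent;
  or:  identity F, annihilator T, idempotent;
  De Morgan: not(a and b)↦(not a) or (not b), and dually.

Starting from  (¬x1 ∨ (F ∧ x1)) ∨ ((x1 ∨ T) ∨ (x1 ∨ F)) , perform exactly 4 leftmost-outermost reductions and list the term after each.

  start: (¬x1 ∨ (F ∧ x1)) ∨ ((x1 ∨ T) ∨ (x1 ∨ F))
  step 1: (¬x1 ∨ F) ∨ ((x1 ∨ T) ∨ (x1 ∨ F))
  step 2: ¬x1 ∨ ((x1 ∨ T) ∨ (x1 ∨ F))
  step 3: ¬x1 ∨ (T ∨ (x1 ∨ F))
  step 4: ¬x1 ∨ T

Answer: after 4 steps: ¬x1 ∨ T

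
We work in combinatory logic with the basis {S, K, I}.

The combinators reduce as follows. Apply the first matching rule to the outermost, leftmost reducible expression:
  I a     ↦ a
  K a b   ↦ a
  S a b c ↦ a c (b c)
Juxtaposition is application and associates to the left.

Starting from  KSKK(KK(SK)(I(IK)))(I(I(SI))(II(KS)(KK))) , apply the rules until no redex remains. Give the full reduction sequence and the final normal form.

  start: KSKK(KK(SK)(I(IK)))(I(I(SI))(II(KS)(KK)))
  [1] SK(KK(SK)(I(IK)))(I(I(SI))(II(KS)(KK)))
  [2] K(I(I(SI))(II(KS)(KK)))(KK(SK)(I(IK))(I(I(SI))(II(KS)(KK))))
  [3] I(I(SI))(II(KS)(KK))
  [4] I(SI)(II(KS)(KK))
  [5] SI(II(KS)(KK))
  [6] SI(I(KS)(KK))
  [7] SI(KS(KK))
  [8] SIS

Answer: normal form = SIS  (in 8 steps)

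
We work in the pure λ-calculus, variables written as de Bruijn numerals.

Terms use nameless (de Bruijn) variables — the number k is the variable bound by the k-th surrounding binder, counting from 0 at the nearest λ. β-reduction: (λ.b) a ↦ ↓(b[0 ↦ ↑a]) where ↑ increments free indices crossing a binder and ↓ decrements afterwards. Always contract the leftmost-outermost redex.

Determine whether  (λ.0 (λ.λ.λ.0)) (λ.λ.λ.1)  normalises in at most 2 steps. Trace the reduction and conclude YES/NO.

  start: (λ.0 (λ.λ.λ.0)) (λ.λ.λ.1)
  step 1: (λ.λ.λ.1) (λ.λ.λ.0)
  step 2: λ.λ.1

Answer: YES — reaches normal form λ.λ.1 in 2 ≤ 2 steps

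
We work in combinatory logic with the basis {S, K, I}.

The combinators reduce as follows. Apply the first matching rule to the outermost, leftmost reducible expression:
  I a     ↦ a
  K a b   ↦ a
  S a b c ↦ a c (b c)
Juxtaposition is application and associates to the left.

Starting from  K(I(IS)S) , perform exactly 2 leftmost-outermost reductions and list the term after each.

  start: K(I(IS)S)
  [1] K(ISS)
  [2] K(SS)

Answer: after 2 steps: K(SS)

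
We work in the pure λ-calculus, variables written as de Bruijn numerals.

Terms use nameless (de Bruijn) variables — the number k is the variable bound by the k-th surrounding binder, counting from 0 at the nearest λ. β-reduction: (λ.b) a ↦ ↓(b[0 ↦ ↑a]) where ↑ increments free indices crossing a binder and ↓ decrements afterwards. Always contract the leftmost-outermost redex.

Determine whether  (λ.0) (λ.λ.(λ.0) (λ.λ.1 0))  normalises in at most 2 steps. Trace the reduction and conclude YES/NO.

Answer: YES — reaches normal form λ.λ.λ.λ.1 0 in 2 ≤ 2 steps

Reduction:
  start: (λ.0) (λ.λ.(λ.0) (λ.λ.1 0))
  →1  λ.λ.(λ.0) (λ.λ.1 0)
  →2  λ.λ.λ.λ.1 0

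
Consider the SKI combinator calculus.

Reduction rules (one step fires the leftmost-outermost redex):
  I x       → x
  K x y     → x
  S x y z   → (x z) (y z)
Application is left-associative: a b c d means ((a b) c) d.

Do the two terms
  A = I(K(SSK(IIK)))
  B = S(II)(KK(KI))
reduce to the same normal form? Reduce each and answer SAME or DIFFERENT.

Answer: DIFFERENT — A ⇓ K(SK(KK)), B ⇓ SIK

Derivation:
Term A:
  start: I(K(SSK(IIK)))
  →1  K(SSK(IIK))
  →2  K(S(IIK)(K(IIK)))
  →3  K(S(IK)(K(IIK)))
  →4  K(SK(K(IIK)))
  →5  K(SK(K(IK)))
  →6  K(SK(KK))

Term B:
  start: S(II)(KK(KI))
  →1  SI(KK(KI))
  →2  SIK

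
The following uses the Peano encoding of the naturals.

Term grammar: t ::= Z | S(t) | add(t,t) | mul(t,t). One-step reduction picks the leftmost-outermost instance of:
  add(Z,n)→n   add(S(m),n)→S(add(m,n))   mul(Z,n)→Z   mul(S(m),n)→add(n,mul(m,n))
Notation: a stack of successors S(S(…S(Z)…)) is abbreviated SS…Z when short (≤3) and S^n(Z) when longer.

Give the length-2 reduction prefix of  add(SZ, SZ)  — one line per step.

Answer: after 2 steps: SSZ

Reduction:
  start: add(SZ, SZ)
  [1] S(add(Z, SZ))
  [2] SSZ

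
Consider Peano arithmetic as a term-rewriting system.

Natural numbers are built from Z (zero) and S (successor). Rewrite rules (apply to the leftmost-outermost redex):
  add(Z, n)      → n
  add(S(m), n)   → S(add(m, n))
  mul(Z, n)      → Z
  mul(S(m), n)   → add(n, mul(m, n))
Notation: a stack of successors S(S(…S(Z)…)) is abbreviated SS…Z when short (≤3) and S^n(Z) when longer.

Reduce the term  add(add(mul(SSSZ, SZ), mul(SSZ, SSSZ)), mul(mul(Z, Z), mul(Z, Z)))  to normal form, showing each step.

  start: add(add(mul(SSSZ, SZ), mul(SSZ, SSSZ)), mul(mul(Z, Z), mul(Z, Z)))
  [1] add(add(add(SZ, mul(SSZ, SZ)), mul(SSZ, SSSZ)), mul(mul(Z, Z), mul(Z, Z)))
  [2] add(add(S(add(Z, mul(SSZ, SZ))), mul(SSZ, SSSZ)), mul(mul(Z, Z), mul(Z, Z)))
  [3] add(S(add(add(Z, mul(SSZ, SZ)), mul(SSZ, SSSZ))), mul(mul(Z, Z), mul(Z, Z)))
  [4] S(add(add(add(Z, mul(SSZ, SZ)), mul(SSZ, SSSZ)), mul(mul(Z, Z), mul(Z, Z))))
  [5] S(add(add(mul(SSZ, SZ), mul(SSZ, SSSZ)), mul(mul(Z, Z), mul(Z, Z))))
  [6] S(add(add(add(SZ, mul(SZ, SZ)), mul(SSZ, SSSZ)), mul(mul(Z, Z), mul(Z, Z))))
  [7] S(add(add(S(add(Z, mul(SZ, SZ))), mul(SSZ, SSSZ)), mul(mul(Z, Z), mul(Z, Z))))
  [8] S(add(S(add(add(Z, mul(SZ, SZ)), mul(SSZ, SSSZ))), mul(mul(Z, Z), mul(Z, Z))))
  [9] S(S(add(add(add(Z, mul(SZ, SZ)), mul(SSZ, SSSZ)), mul(mul(Z, Z), mul(Z, Z)))))
  [10] S(S(add(add(mul(SZ, SZ), mul(SSZ, SSSZ)), mul(mul(Z, Z), mul(Z, Z)))))
  [11] S(S(add(add(add(SZ, mul(Z, SZ)), mul(SSZ, SSSZ)), mul(mul(Z, Z), mul(Z, Z)))))
  [12] S(S(add(add(S(add(Z, mul(Z, SZ))), mul(SSZ, SSSZ)), mul(mul(Z, Z), mul(Z, Z)))))
  [13] S(S(add(S(add(add(Z, mul(Z, SZ)), mul(SSZ, SSSZ))), mul(mul(Z, Z), mul(Z, Z)))))
  [14] S(S(S(add(add(add(Z, mul(Z, SZ)), mul(SSZ, SSSZ)), mul(mul(Z, Z), mul(Z, Z))))))
  [15] S(S(S(add(add(mul(Z, SZ), mul(SSZ, SSSZ)), mul(mul(Z, Z), mul(Z, Z))))))
  [16] S(S(S(add(add(Z, mul(SSZ, SSSZ)), mul(mul(Z, Z), mul(Z, Z))))))
  [17] S(S(S(add(mul(SSZ, SSSZ), mul(mul(Z, Z), mul(Z, Z))))))
  [18] S(S(S(add(add(SSSZ, mul(SZ, SSSZ)), mul(mul(Z, Z), mul(Z, Z))))))
  [19] S(S(S(add(S(add(SSZ, mul(SZ, SSSZ))), mul(mul(Z, Z), mul(Z, Z))))))
  [20] S(S(S(S(add(add(SSZ, mul(SZ, SSSZ)), mul(mul(Z, Z), mul(Z, Z)))))))
  [21] S(S(S(S(add(S(add(SZ, mul(SZ, SSSZ))), mul(mul(Z, Z), mul(Z, Z)))))))
  [22] S(S(S(S(S(add(add(SZ, mul(SZ, SSSZ)), mul(mul(Z, Z), mul(Z, Z))))))))
  [23] S(S(S(S(S(add(S(add(Z, mul(SZ, SSSZ))), mul(mul(Z, Z), mul(Z, Z))))))))
  [24] S(S(S(S(S(S(add(add(Z, mul(SZ, SSSZ)), mul(mul(Z, Z), mul(Z, Z)))))))))
  [25] S(S(S(S(S(S(add(mul(SZ, SSSZ), mul(mul(Z, Z), mul(Z, Z)))))))))
  [26] S(S(S(S(S(S(add(add(SSSZ, mul(Z, SSSZ)), mul(mul(Z, Z), mul(Z, Z)))))))))
  [27] S(S(S(S(S(S(add(S(add(SSZ, mul(Z, SSSZ))), mul(mul(Z, Z), mul(Z, Z)))))))))
  [28] S(S(S(S(S(S(S(add(add(SSZ, mul(Z, SSSZ)), mul(mul(Z, Z), mul(Z, Z))))))))))
  [29] S(S(S(S(S(S(S(add(S(add(SZ, mul(Z, SSSZ))), mul(mul(Z, Z), mul(Z, Z))))))))))
  [30] S(S(S(S(S(S(S(S(add(add(SZ, mul(Z, SSSZ)), mul(mul(Z, Z), mul(Z, Z)))))))))))
  [31] S(S(S(S(S(S(S(S(add(S(add(Z, mul(Z, SSSZ))), mul(mul(Z, Z), mul(Z, Z)))))))))))
  [32] S(S(S(S(S(S(S(S(S(add(add(Z, mul(Z, SSSZ)), mul(mul(Z, Z), mul(Z, Z))))))))))))
  [33] S(S(S(S(S(S(S(S(S(add(mul(Z, SSSZ), mul(mul(Z, Z), mul(Z, Z))))))))))))
  [34] S(S(S(S(S(S(S(S(S(add(Z, mul(mul(Z, Z), mul(Z, Z))))))))))))
  [35] S(S(S(S(S(S(S(S(S(mul(mul(Z, Z), mul(Z, Z)))))))))))
  [36] S(S(S(S(S(S(S(S(S(mul(Z, mul(Z, Z)))))))))))
  [37] S^9(Z)

Answer: normal form = S^9(Z)  (in 37 steps)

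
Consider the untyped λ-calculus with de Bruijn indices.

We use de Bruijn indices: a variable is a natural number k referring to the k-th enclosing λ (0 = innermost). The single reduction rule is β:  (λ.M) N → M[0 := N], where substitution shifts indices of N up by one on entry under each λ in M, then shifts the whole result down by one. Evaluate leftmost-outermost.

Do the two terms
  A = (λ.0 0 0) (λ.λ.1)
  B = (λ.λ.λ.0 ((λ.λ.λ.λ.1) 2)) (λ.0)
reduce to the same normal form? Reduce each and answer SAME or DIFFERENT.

Term A:
  start: (λ.0 0 0) (λ.λ.1)
  →1  (λ.λ.1) (λ.λ.1) (λ.λ.1)
  →2  (λ.λ.λ.1) (λ.λ.1)
  →3  λ.λ.1

Term B:
  start: (λ.λ.λ.0 ((λ.λ.λ.λ.1) 2)) (λ.0)
  →1  λ.λ.0 ((λ.λ.λ.λ.1) (λ.0))
  →2  λ.λ.0 (λ.λ.λ.1)

Answer: DIFFERENT — A ⇓ λ.λ.1, B ⇓ λ.λ.0 (λ.λ.λ.1)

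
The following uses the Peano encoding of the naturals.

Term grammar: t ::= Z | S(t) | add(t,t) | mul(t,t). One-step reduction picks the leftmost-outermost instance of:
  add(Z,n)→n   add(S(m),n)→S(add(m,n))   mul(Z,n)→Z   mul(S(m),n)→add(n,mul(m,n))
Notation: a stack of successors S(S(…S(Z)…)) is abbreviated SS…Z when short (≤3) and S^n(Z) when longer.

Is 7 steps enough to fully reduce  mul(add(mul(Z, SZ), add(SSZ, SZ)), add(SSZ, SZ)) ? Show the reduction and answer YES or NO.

Answer: NO — after 7 steps the term is S(add(S(add(Z, SZ)), mul(add(SZ, SZ), add(SSZ, SZ)))), not yet normal

Reduction:
  start: mul(add(mul(Z, SZ), add(SSZ, SZ)), add(SSZ, SZ))
  →1  mul(add(Z, add(SSZ, SZ)), add(SSZ, SZ))
  →2  mul(add(SSZ, SZ), add(SSZ, SZ))
  →3  mul(S(add(SZ, SZ)), add(SSZ, SZ))
  →4  add(add(SSZ, SZ), mul(add(SZ, SZ), add(SSZ, SZ)))
  →5  add(S(add(SZ, SZ)), mul(add(SZ, SZ), add(SSZ, SZ)))
  →6  S(add(add(SZ, SZ), mul(add(SZ, SZ), add(SSZ, SZ))))
  →7  S(add(S(add(Z, SZ)), mul(add(SZ, SZ), add(SSZ, SZ))))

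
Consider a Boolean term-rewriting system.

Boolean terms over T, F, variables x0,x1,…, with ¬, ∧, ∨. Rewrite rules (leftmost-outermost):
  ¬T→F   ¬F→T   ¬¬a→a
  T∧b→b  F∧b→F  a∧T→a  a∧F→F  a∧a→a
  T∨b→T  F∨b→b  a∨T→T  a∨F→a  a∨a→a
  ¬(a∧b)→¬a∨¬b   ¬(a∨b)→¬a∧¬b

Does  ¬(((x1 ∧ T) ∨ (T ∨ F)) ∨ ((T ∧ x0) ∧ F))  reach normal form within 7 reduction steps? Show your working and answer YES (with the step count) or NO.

  start: ¬(((x1 ∧ T) ∨ (T ∨ F)) ∨ ((T ∧ x0) ∧ F))
  step 1: ¬((x1 ∧ T) ∨ (T ∨ F)) ∧ ¬((T ∧ x0) ∧ F)
  step 2: (¬(x1 ∧ T) ∧ ¬(T ∨ F)) ∧ ¬((T ∧ x0) ∧ F)
  step 3: ((¬x1 ∨ ¬T) ∧ ¬(T ∨ F)) ∧ ¬((T ∧ x0) ∧ F)
  step 4: ((¬x1 ∨ F) ∧ ¬(T ∨ F)) ∧ ¬((T ∧ x0) ∧ F)
  step 5: (¬x1 ∧ ¬(T ∨ F)) ∧ ¬((T ∧ x0) ∧ F)
  step 6: (¬x1 ∧ (¬T ∧ ¬F)) ∧ ¬((T ∧ x0) ∧ F)
  step 7: (¬x1 ∧ (F ∧ ¬F)) ∧ ¬((T ∧ x0) ∧ F)

Answer: NO — after 7 steps the term is (¬x1 ∧ (F ∧ ¬F)) ∧ ¬((T ∧ x0) ∧ F), not yet normal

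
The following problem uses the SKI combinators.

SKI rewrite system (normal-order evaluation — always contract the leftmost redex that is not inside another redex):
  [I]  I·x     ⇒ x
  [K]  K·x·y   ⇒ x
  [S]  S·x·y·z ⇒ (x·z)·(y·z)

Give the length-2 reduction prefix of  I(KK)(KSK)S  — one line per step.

Answer: after 2 steps: KS

Derivation:
  start: I(KK)(KSK)S
  step 1: KK(KSK)S
  step 2: KS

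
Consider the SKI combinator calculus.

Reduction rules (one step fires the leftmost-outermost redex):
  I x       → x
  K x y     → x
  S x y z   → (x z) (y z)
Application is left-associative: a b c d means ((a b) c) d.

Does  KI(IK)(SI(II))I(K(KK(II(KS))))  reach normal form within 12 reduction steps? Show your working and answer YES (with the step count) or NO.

Answer: YES — reaches normal form KK in 9 ≤ 12 steps

Working:
  start: KI(IK)(SI(II))I(K(KK(II(KS))))
  →1  I(SI(II))I(K(KK(II(KS))))
  →2  SI(II)I(K(KK(II(KS))))
  →3  II(III)(K(KK(II(KS))))
  →4  I(III)(K(KK(II(KS))))
  →5  III(K(KK(II(KS))))
  →6  II(K(KK(II(KS))))
  →7  I(K(KK(II(KS))))
  →8  K(KK(II(KS)))
  →9  KK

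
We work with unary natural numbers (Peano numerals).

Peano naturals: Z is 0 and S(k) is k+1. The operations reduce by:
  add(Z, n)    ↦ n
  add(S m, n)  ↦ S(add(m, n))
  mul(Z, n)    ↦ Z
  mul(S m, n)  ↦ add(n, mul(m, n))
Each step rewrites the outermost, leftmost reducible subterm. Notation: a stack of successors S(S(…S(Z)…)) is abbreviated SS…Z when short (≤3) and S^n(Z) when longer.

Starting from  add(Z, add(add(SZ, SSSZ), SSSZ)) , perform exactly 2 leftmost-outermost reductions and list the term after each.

  start: add(Z, add(add(SZ, SSSZ), SSSZ))
  step 1: add(add(SZ, SSSZ), SSSZ)
  step 2: add(S(add(Z, SSSZ)), SSSZ)

Answer: after 2 steps: add(S(add(Z, SSSZ)), SSSZ)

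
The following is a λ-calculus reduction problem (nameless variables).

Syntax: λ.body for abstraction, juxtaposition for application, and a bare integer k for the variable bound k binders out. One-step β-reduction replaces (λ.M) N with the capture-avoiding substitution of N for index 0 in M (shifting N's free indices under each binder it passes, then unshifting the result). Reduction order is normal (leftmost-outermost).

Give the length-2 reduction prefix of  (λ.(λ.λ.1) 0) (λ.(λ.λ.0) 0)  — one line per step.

Answer: after 2 steps: λ.λ.(λ.λ.0) 0

Reduction:
  start: (λ.(λ.λ.1) 0) (λ.(λ.λ.0) 0)
  step 1: (λ.λ.1) (λ.(λ.λ.0) 0)
  step 2: λ.λ.(λ.λ.0) 0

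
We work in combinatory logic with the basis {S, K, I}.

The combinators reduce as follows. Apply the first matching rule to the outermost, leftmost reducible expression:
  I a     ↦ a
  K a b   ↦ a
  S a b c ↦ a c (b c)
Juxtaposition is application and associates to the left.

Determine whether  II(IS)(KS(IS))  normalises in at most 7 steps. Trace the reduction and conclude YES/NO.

Answer: YES — reaches normal form SS in 4 ≤ 7 steps

Working:
  start: II(IS)(KS(IS))
  →1  I(IS)(KS(IS))
  →2  IS(KS(IS))
  →3  S(KS(IS))
  →4  SS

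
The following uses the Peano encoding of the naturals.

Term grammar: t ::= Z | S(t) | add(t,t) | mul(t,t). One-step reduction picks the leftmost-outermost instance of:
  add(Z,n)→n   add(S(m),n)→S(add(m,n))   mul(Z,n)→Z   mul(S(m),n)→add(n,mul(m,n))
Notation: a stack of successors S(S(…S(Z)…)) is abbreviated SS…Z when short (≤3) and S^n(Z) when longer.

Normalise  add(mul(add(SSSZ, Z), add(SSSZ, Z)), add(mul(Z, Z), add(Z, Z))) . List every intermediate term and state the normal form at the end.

Answer: normal form = S^9(Z)  (in 45 steps)

Derivation:
  start: add(mul(add(SSSZ, Z), add(SSSZ, Z)), add(mul(Z, Z), add(Z, Z)))
  →1  add(mul(S(add(SSZ, Z)), add(SSSZ, Z)), add(mul(Z, Z), add(Z, Z)))
  →2  add(add(add(SSSZ, Z), mul(add(SSZ, Z), add(SSSZ, Z))), add(mul(Z, Z), add(Z, Z)))
  →3  add(add(S(add(SSZ, Z)), mul(add(SSZ, Z), add(SSSZ, Z))), add(mul(Z, Z), add(Z, Z)))
  →4  add(S(add(add(SSZ, Z), mul(add(SSZ, Z), add(SSSZ, Z)))), add(mul(Z, Z), add(Z, Z)))
  →5  S(add(add(add(SSZ, Z), mul(add(SSZ, Z), add(SSSZ, Z))), add(mul(Z, Z), add(Z, Z))))
  →6  S(add(add(S(add(SZ, Z)), mul(add(SSZ, Z), add(SSSZ, Z))), add(mul(Z, Z), add(Z, Z))))
  →7  S(add(S(add(add(SZ, Z), mul(add(SSZ, Z), add(SSSZ, Z)))), add(mul(Z, Z), add(Z, Z))))
  →8  S(S(add(add(add(SZ, Z), mul(add(SSZ, Z), add(SSSZ, Z))), add(mul(Z, Z), add(Z, Z)))))
  →9  S(S(add(add(S(add(Z, Z)), mul(add(SSZ, Z), add(SSSZ, Z))), add(mul(Z, Z), add(Z, Z)))))
  →10  S(S(add(S(add(add(Z, Z), mul(add(SSZ, Z), add(SSSZ, Z)))), add(mul(Z, Z), add(Z, Z)))))
  →11  S(S(S(add(add(add(Z, Z), mul(add(SSZ, Z), add(SSSZ, Z))), add(mul(Z, Z), add(Z, Z))))))
  →12  S(S(S(add(add(Z, mul(add(SSZ, Z), add(SSSZ, Z))), add(mul(Z, Z), add(Z, Z))))))
  →13  S(S(S(add(mul(add(SSZ, Z), add(SSSZ, Z)), add(mul(Z, Z), add(Z, Z))))))
  →14  S(S(S(add(mul(S(add(SZ, Z)), add(SSSZ, Z)), add(mul(Z, Z), add(Z, Z))))))
  →15  S(S(S(add(add(add(SSSZ, Z), mul(add(SZ, Z), add(SSSZ, Z))), add(mul(Z, Z), add(Z, Z))))))
  →16  S(S(S(add(add(S(add(SSZ, Z)), mul(add(SZ, Z), add(SSSZ, Z))), add(mul(Z, Z), add(Z, Z))))))
  →17  S(S(S(add(S(add(add(SSZ, Z), mul(add(SZ, Z), add(SSSZ, Z)))), add(mul(Z, Z), add(Z, Z))))))
  →18  S(S(S(S(add(add(add(SSZ, Z), mul(add(SZ, Z), add(SSSZ, Z))), add(mul(Z, Z), add(Z, Z)))))))
  →19  S(S(S(S(add(add(S(add(SZ, Z)), mul(add(SZ, Z), add(SSSZ, Z))), add(mul(Z, Z), add(Z, Z)))))))
  →20  S(S(S(S(add(S(add(add(SZ, Z), mul(add(SZ, Z), add(SSSZ, Z)))), add(mul(Z, Z), add(Z, Z)))))))
  →21  S(S(S(S(S(add(add(add(SZ, Z), mul(add(SZ, Z), add(SSSZ, Z))), add(mul(Z, Z), add(Z, Z))))))))
  →22  S(S(S(S(S(add(add(S(add(Z, Z)), mul(add(SZ, Z), add(SSSZ, Z))), add(mul(Z, Z), add(Z, Z))))))))
  →23  S(S(S(S(S(add(S(add(add(Z, Z), mul(add(SZ, Z), add(SSSZ, Z)))), add(mul(Z, Z), add(Z, Z))))))))
  →24  S(S(S(S(S(S(add(add(add(Z, Z), mul(add(SZ, Z), add(SSSZ, Z))), add(mul(Z, Z), add(Z, Z)))))))))
  →25  S(S(S(S(S(S(add(add(Z, mul(add(SZ, Z), add(SSSZ, Z))), add(mul(Z, Z), add(Z, Z)))))))))
  →26  S(S(S(S(S(S(add(mul(add(SZ, Z), add(SSSZ, Z)), add(mul(Z, Z), add(Z, Z)))))))))
  →27  S(S(S(S(S(S(add(mul(S(add(Z, Z)), add(SSSZ, Z)), add(mul(Z, Z), add(Z, Z)))))))))
  →28  S(S(S(S(S(S(add(add(add(SSSZ, Z), mul(add(Z, Z), add(SSSZ, Z))), add(mul(Z, Z), add(Z, Z)))))))))
  →29  S(S(S(S(S(S(add(add(S(add(SSZ, Z)), mul(add(Z, Z), add(SSSZ, Z))), add(mul(Z, Z), add(Z, Z)))))))))
  →30  S(S(S(S(S(S(add(S(add(add(SSZ, Z), mul(add(Z, Z), add(SSSZ, Z)))), add(mul(Z, Z), add(Z, Z)))))))))
  →31  S(S(S(S(S(S(S(add(add(add(SSZ, Z), mul(add(Z, Z), add(SSSZ, Z))), add(mul(Z, Z), add(Z, Z))))))))))
  →32  S(S(S(S(S(S(S(add(add(S(add(SZ, Z)), mul(add(Z, Z), add(SSSZ, Z))), add(mul(Z, Z), add(Z, Z))))))))))
  →33  S(S(S(S(S(S(S(add(S(add(add(SZ, Z), mul(add(Z, Z), add(SSSZ, Z)))), add(mul(Z, Z), add(Z, Z))))))))))
  →34  S(S(S(S(S(S(S(S(add(add(add(SZ, Z), mul(add(Z, Z), add(SSSZ, Z))), add(mul(Z, Z), add(Z, Z)))))))))))
  →35  S(S(S(S(S(S(S(S(add(add(S(add(Z, Z)), mul(add(Z, Z), add(SSSZ, Z))), add(mul(Z, Z), add(Z, Z)))))))))))
  →36  S(S(S(S(S(S(S(S(add(S(add(add(Z, Z), mul(add(Z, Z), add(SSSZ, Z)))), add(mul(Z, Z), add(Z, Z)))))))))))
  →37  S(S(S(S(S(S(S(S(S(add(add(add(Z, Z), mul(add(Z, Z), add(SSSZ, Z))), add(mul(Z, Z), add(Z, Z))))))))))))
  →38  S(S(S(S(S(S(S(S(S(add(add(Z, mul(add(Z, Z), add(SSSZ, Z))), add(mul(Z, Z), add(Z, Z))))))))))))
  →39  S(S(S(S(S(S(S(S(S(add(mul(add(Z, Z), add(SSSZ, Z)), add(mul(Z, Z), add(Z, Z))))))))))))
  →40  S(S(S(S(S(S(S(S(S(add(mul(Z, add(SSSZ, Z)), add(mul(Z, Z), add(Z, Z))))))))))))
  →41  S(S(S(S(S(S(S(S(S(add(Z, add(mul(Z, Z), add(Z, Z))))))))))))
  →42  S(S(S(S(S(S(S(S(S(add(mul(Z, Z), add(Z, Z)))))))))))
  →43  S(S(S(S(S(S(S(S(S(add(Z, add(Z, Z)))))))))))
  →44  S(S(S(S(S(S(S(S(S(add(Z, Z))))))))))
  →45  S^9(Z)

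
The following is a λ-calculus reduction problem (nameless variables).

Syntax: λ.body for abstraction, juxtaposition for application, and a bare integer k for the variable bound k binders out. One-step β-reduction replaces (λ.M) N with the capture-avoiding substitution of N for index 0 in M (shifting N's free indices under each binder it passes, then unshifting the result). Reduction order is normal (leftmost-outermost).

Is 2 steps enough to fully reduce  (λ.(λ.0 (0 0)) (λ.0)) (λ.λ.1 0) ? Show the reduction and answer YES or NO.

  start: (λ.(λ.0 (0 0)) (λ.0)) (λ.λ.1 0)
  [1] (λ.0 (0 0)) (λ.0)
  [2] (λ.0) ((λ.0) (λ.0))

Answer: NO — after 2 steps the term is (λ.0) ((λ.0) (λ.0)), not yet normal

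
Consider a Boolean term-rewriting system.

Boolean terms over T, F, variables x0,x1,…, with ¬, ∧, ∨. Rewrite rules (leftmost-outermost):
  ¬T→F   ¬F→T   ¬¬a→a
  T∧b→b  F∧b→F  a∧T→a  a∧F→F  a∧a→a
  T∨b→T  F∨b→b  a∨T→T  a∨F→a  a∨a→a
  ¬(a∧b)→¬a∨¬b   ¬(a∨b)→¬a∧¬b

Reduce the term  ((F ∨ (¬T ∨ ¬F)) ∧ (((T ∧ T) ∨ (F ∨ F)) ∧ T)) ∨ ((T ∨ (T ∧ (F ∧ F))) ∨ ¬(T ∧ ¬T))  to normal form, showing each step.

Answer: normal form = T  (in 9 steps)

Working:
  start: ((F ∨ (¬T ∨ ¬F)) ∧ (((T ∧ T) ∨ (F ∨ F)) ∧ T)) ∨ ((T ∨ (T ∧ (F ∧ F))) ∨ ¬(T ∧ ¬T))
  [1] ((¬T ∨ ¬F) ∧ (((T ∧ T) ∨ (F ∨ F)) ∧ T)) ∨ ((T ∨ (T ∧ (F ∧ F))) ∨ ¬(T ∧ ¬T))
  [2] ((F ∨ ¬F) ∧ (((T ∧ T) ∨ (F ∨ F)) ∧ T)) ∨ ((T ∨ (T ∧ (F ∧ F))) ∨ ¬(T ∧ ¬T))
  [3] (¬F ∧ (((T ∧ T) ∨ (F ∨ F)) ∧ T)) ∨ ((T ∨ (T ∧ (F ∧ F))) ∨ ¬(T ∧ ¬T))
  [4] (T ∧ (((T ∧ T) ∨ (F ∨ F)) ∧ T)) ∨ ((T ∨ (T ∧ (F ∧ F))) ∨ ¬(T ∧ ¬T))
  [5] (((T ∧ T) ∨ (F ∨ F)) ∧ T) ∨ ((T ∨ (T ∧ (F ∧ F))) ∨ ¬(T ∧ ¬T))
  [6] ((T ∧ T) ∨ (F ∨ F)) ∨ ((T ∨ (T ∧ (F ∧ F))) ∨ ¬(T ∧ ¬T))
  [7] (T ∨ (F ∨ F)) ∨ ((T ∨ (T ∧ (F ∧ F))) ∨ ¬(T ∧ ¬T))
  [8] T ∨ ((T ∨ (T ∧ (F ∧ F))) ∨ ¬(T ∧ ¬T))
  [9] T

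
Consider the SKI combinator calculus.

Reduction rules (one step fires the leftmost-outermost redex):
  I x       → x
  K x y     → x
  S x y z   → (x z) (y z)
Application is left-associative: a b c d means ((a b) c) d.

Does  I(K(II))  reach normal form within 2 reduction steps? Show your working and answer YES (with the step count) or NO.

Answer: YES — reaches normal form KI in 2 ≤ 2 steps

Reduction:
  start: I(K(II))
  step 1: K(II)
  step 2: KI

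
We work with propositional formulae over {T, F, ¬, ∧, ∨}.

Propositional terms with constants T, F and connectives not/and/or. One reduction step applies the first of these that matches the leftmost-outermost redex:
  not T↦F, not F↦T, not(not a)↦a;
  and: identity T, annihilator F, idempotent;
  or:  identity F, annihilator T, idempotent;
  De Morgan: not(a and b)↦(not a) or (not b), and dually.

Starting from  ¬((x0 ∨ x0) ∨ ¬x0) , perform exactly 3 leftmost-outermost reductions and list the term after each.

Answer: after 3 steps: ¬x0 ∧ ¬¬x0

Derivation:
  start: ¬((x0 ∨ x0) ∨ ¬x0)
  [1] ¬(x0 ∨ x0) ∧ ¬¬x0
  [2] (¬x0 ∧ ¬x0) ∧ ¬¬x0
  [3] ¬x0 ∧ ¬¬x0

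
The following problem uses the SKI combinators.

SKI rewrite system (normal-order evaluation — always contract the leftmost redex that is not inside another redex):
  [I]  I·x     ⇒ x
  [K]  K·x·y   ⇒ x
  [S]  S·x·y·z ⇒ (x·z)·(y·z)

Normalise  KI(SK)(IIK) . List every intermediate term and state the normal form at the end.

Answer: normal form = K  (in 4 steps)

Derivation:
  start: KI(SK)(IIK)
  →1  I(IIK)
  →2  IIK
  →3  IK
  →4  K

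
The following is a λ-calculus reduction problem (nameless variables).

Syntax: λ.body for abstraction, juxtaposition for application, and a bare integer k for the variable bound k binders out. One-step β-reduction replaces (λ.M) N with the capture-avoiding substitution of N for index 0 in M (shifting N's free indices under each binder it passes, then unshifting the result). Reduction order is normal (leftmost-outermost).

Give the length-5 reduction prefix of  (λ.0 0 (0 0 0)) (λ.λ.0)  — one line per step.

Answer: after 5 steps: λ.λ.0

Working:
  start: (λ.0 0 (0 0 0)) (λ.λ.0)
  step 1: (λ.λ.0) (λ.λ.0) ((λ.λ.0) (λ.λ.0) (λ.λ.0))
  step 2: (λ.0) ((λ.λ.0) (λ.λ.0) (λ.λ.0))
  step 3: (λ.λ.0) (λ.λ.0) (λ.λ.0)
  step 4: (λ.0) (λ.λ.0)
  step 5: λ.λ.0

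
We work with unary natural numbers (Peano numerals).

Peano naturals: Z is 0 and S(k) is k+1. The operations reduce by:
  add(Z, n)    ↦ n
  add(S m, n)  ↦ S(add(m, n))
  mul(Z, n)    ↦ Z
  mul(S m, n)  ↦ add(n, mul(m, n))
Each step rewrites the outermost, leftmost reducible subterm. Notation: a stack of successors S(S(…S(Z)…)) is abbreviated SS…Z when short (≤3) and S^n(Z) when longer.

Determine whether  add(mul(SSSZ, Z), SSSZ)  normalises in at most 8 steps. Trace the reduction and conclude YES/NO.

Answer: YES — reaches normal form SSSZ in 8 ≤ 8 steps

Reduction:
  start: add(mul(SSSZ, Z), SSSZ)
  →1  add(add(Z, mul(SSZ, Z)), SSSZ)
  →2  add(mul(SSZ, Z), SSSZ)
  →3  add(add(Z, mul(SZ, Z)), SSSZ)
  →4  add(mul(SZ, Z), SSSZ)
  →5  add(add(Z, mul(Z, Z)), SSSZ)
  →6  add(mul(Z, Z), SSSZ)
  →7  add(Z, SSSZ)
  →8  SSSZ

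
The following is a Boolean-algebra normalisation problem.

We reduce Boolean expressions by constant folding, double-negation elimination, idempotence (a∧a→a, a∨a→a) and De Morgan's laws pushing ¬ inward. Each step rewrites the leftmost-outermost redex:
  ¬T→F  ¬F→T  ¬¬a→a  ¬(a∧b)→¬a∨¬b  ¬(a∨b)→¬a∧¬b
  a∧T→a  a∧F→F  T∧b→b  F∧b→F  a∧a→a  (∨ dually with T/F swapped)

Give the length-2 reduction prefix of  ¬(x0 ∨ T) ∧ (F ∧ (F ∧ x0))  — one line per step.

Answer: after 2 steps: (¬x0 ∧ F) ∧ (F ∧ (F ∧ x0))

Reduction:
  start: ¬(x0 ∨ T) ∧ (F ∧ (F ∧ x0))
  step 1: (¬x0 ∧ ¬T) ∧ (F ∧ (F ∧ x0))
  step 2: (¬x0 ∧ F) ∧ (F ∧ (F ∧ x0))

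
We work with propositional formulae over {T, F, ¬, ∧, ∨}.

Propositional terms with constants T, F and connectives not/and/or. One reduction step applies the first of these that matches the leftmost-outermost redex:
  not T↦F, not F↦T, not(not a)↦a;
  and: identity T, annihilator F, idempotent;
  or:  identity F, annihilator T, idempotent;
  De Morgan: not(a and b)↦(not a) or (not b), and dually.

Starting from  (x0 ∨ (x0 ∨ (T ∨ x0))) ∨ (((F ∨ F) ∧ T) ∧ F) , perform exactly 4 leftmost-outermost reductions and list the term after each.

  start: (x0 ∨ (x0 ∨ (T ∨ x0))) ∨ (((F ∨ F) ∧ T) ∧ F)
  step 1: (x0 ∨ (x0 ∨ T)) ∨ (((F ∨ F) ∧ T) ∧ F)
  step 2: (x0 ∨ T) ∨ (((F ∨ F) ∧ T) ∧ F)
  step 3: T ∨ (((F ∨ F) ∧ T) ∧ F)
  step 4: T

Answer: after 4 steps: T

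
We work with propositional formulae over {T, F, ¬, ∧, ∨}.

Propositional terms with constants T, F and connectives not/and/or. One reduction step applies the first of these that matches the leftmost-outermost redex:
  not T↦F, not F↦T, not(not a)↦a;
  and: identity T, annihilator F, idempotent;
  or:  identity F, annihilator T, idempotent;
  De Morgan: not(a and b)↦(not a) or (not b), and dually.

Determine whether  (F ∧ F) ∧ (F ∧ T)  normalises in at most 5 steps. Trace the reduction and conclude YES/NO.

Answer: YES — reaches normal form F in 2 ≤ 5 steps

Derivation:
  start: (F ∧ F) ∧ (F ∧ T)
  →1  F ∧ (F ∧ T)
  →2  F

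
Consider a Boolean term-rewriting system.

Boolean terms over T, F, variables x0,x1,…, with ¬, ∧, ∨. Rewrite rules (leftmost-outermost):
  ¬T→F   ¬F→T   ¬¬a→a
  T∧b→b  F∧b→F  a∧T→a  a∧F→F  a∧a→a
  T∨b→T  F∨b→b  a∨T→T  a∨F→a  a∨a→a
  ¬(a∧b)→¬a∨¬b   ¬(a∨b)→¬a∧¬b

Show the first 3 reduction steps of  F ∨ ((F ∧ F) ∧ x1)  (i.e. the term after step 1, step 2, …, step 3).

  start: F ∨ ((F ∧ F) ∧ x1)
  →1  (F ∧ F) ∧ x1
  →2  F ∧ x1
  →3  F

Answer: after 3 steps: F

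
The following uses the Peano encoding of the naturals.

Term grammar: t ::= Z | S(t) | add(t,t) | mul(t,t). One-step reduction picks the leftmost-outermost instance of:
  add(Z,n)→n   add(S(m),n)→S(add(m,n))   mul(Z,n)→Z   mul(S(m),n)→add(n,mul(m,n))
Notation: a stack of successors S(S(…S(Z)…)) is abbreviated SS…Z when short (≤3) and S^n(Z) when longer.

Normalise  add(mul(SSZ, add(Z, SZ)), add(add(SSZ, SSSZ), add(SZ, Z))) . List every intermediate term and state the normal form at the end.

Answer: normal form = S^8(Z)  (in 23 steps)

Working:
  start: add(mul(SSZ, add(Z, SZ)), add(add(SSZ, SSSZ), add(SZ, Z)))
  step 1: add(add(add(Z, SZ), mul(SZ, add(Z, SZ))), add(add(SSZ, SSSZ), add(SZ, Z)))
  step 2: add(add(SZ, mul(SZ, add(Z, SZ))), add(add(SSZ, SSSZ), add(SZ, Z)))
  step 3: add(S(add(Z, mul(SZ, add(Z, SZ)))), add(add(SSZ, SSSZ), add(SZ, Z)))
  step 4: S(add(add(Z, mul(SZ, add(Z, SZ))), add(add(SSZ, SSSZ), add(SZ, Z))))
  step 5: S(add(mul(SZ, add(Z, SZ)), add(add(SSZ, SSSZ), add(SZ, Z))))
  step 6: S(add(add(add(Z, SZ), mul(Z, add(Z, SZ))), add(add(SSZ, SSSZ), add(SZ, Z))))
  step 7: S(add(add(SZ, mul(Z, add(Z, SZ))), add(add(SSZ, SSSZ), add(SZ, Z))))
  step 8: S(add(S(add(Z, mul(Z, add(Z, SZ)))), add(add(SSZ, SSSZ), add(SZ, Z))))
  step 9: S(S(add(add(Z, mul(Z, add(Z, SZ))), add(add(SSZ, SSSZ), add(SZ, Z)))))
  step 10: S(S(add(mul(Z, add(Z, SZ)), add(add(SSZ, SSSZ), add(SZ, Z)))))
  step 11: S(S(add(Z, add(add(SSZ, SSSZ), add(SZ, Z)))))
  step 12: S(S(add(add(SSZ, SSSZ), add(SZ, Z))))
  step 13: S(S(add(S(add(SZ, SSSZ)), add(SZ, Z))))
  step 14: S(S(S(add(add(SZ, SSSZ), add(SZ, Z)))))
  step 15: S(S(S(add(S(add(Z, SSSZ)), add(SZ, Z)))))
  step 16: S(S(S(S(add(add(Z, SSSZ), add(SZ, Z))))))
  step 17: S(S(S(S(add(SSSZ, add(SZ, Z))))))
  step 18: S(S(S(S(S(add(SSZ, add(SZ, Z)))))))
  step 19: S(S(S(S(S(S(add(SZ, add(SZ, Z))))))))
  step 20: S(S(S(S(S(S(S(add(Z, add(SZ, Z)))))))))
  step 21: S(S(S(S(S(S(S(add(SZ, Z))))))))
  step 22: S(S(S(S(S(S(S(S(add(Z, Z)))))))))
  step 23: S^8(Z)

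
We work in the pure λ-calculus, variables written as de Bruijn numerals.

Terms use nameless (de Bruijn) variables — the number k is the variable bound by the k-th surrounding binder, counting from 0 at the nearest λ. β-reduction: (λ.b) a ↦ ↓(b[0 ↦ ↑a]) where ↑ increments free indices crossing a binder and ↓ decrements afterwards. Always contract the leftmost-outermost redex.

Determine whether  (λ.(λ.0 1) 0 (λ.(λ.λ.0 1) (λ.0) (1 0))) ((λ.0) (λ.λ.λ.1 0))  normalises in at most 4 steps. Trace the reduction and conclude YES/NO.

  start: (λ.(λ.0 1) 0 (λ.(λ.λ.0 1) (λ.0) (1 0))) ((λ.0) (λ.λ.λ.1 0))
  →1  (λ.0 ((λ.0) (λ.λ.λ.1 0))) ((λ.0) (λ.λ.λ.1 0)) (λ.(λ.λ.0 1) (λ.0) ((λ.0) (λ.λ.λ.1 0) 0))
  →2  (λ.0) (λ.λ.λ.1 0) ((λ.0) (λ.λ.λ.1 0)) (λ.(λ.λ.0 1) (λ.0) ((λ.0) (λ.λ.λ.1 0) 0))
  →3  (λ.λ.λ.1 0) ((λ.0) (λ.λ.λ.1 0)) (λ.(λ.λ.0 1) (λ.0) ((λ.0) (λ.λ.λ.1 0) 0))
  →4  (λ.λ.1 0) (λ.(λ.λ.0 1) (λ.0) ((λ.0) (λ.λ.λ.1 0) 0))

Answer: NO — after 4 steps the term is (λ.λ.1 0) (λ.(λ.λ.0 1) (λ.0) ((λ.0) (λ.λ.λ.1 0) 0)), not yet normal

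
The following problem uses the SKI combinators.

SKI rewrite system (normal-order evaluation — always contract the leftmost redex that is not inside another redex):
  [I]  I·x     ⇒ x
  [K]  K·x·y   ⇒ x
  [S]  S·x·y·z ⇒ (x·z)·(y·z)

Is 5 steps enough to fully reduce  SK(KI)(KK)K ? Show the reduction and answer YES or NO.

  start: SK(KI)(KK)K
  step 1: K(KK)(KI(KK))K
  step 2: KKK
  step 3: K

Answer: YES — reaches normal form K in 3 ≤ 5 steps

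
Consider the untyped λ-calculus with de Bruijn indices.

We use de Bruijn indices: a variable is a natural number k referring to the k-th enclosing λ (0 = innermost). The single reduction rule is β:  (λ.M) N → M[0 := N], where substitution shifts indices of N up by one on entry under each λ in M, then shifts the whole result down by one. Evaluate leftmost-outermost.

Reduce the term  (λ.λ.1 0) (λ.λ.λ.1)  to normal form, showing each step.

  start: (λ.λ.1 0) (λ.λ.λ.1)
  →1  λ.(λ.λ.λ.1) 0
  →2  λ.λ.λ.1

Answer: normal form = λ.λ.λ.1  (in 2 steps)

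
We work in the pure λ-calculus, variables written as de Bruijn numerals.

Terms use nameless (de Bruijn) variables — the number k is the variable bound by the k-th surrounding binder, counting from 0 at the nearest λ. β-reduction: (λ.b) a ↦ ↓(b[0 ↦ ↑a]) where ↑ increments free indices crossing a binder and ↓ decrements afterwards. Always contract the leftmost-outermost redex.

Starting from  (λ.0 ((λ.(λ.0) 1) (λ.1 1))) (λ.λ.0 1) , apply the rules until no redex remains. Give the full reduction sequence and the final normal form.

Answer: normal form = λ.0 (λ.λ.0 1)  (in 4 steps)

Working:
  start: (λ.0 ((λ.(λ.0) 1) (λ.1 1))) (λ.λ.0 1)
  step 1: (λ.λ.0 1) ((λ.(λ.0) (λ.λ.0 1)) (λ.(λ.λ.0 1) (λ.λ.0 1)))
  step 2: λ.0 ((λ.(λ.0) (λ.λ.0 1)) (λ.(λ.λ.0 1) (λ.λ.0 1)))
  step 3: λ.0 ((λ.0) (λ.λ.0 1))
  step 4: λ.0 (λ.λ.0 1)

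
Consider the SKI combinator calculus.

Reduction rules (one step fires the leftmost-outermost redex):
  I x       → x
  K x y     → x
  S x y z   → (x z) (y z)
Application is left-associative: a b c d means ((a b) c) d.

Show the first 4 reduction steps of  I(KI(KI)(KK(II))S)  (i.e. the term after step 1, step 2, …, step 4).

Answer: after 4 steps: KS

Reduction:
  start: I(KI(KI)(KK(II))S)
  →1  KI(KI)(KK(II))S
  →2  I(KK(II))S
  →3  KK(II)S
  →4  KS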